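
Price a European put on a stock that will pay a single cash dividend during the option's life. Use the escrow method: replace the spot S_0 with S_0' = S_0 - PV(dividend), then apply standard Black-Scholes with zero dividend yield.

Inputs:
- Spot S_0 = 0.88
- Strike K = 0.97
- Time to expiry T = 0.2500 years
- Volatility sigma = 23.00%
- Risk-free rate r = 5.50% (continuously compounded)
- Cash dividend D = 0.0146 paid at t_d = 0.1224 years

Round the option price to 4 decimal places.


PV(D) = D * exp(-r * t_d) = 0.0146 * 0.99329061 = 0.01450204
S_0' = S_0 - PV(D) = 0.8800 - 0.01450204 = 0.86549796
d1 = (ln(S_0'/K) + (r + sigma^2/2)*T) / (sigma*sqrt(T)) = -0.81416137
d2 = d1 - sigma*sqrt(T) = -0.92916137
exp(-rT) = 0.98634410
N(-d1) = 0.79222374; N(-d2) = 0.82359727
P = K * exp(-rT) * N(-d2) - S_0' * N(-d1) = 0.9700 * 0.98634410 * 0.82359727 - 0.86549796 * 0.79222374 = 0.1023

Answer: Price = 0.1023


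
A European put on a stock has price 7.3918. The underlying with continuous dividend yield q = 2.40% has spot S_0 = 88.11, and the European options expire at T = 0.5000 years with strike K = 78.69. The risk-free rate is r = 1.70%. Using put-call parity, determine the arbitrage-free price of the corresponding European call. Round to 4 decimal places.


Put-call parity: C - P = S_0 * exp(-qT) - K * exp(-rT).
S_0 * exp(-qT) = 88.1100 * 0.98807171 = 87.05899862
K * exp(-rT) = 78.6900 * 0.99153602 = 78.02396964
C = P + S*exp(-qT) - K*exp(-rT)
C = 7.3918 + 87.05899862 - 78.02396964 = 16.4268

Answer: Call price = 16.4268


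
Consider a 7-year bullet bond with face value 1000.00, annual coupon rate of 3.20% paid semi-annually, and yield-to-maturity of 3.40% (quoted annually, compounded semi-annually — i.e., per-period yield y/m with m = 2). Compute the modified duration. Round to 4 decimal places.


Coupon per period c = face * coupon_rate / m = 16.000000
Periods per year m = 2; per-period yield y/m = 0.017000
Number of cashflows N = 14
Cashflows (t years, CF_t, discount factor 1/(1+y/m)^(m*t), PV):
  t = 0.5000: CF_t = 16.000000, DF = 0.983284, PV = 15.732547
  t = 1.0000: CF_t = 16.000000, DF = 0.966848, PV = 15.469564
  t = 1.5000: CF_t = 16.000000, DF = 0.950686, PV = 15.210977
  t = 2.0000: CF_t = 16.000000, DF = 0.934795, PV = 14.956713
  t = 2.5000: CF_t = 16.000000, DF = 0.919169, PV = 14.706699
  t = 3.0000: CF_t = 16.000000, DF = 0.903804, PV = 14.460865
  t = 3.5000: CF_t = 16.000000, DF = 0.888696, PV = 14.219139
  t = 4.0000: CF_t = 16.000000, DF = 0.873841, PV = 13.981455
  t = 4.5000: CF_t = 16.000000, DF = 0.859234, PV = 13.747743
  t = 5.0000: CF_t = 16.000000, DF = 0.844871, PV = 13.517938
  t = 5.5000: CF_t = 16.000000, DF = 0.830748, PV = 13.291975
  t = 6.0000: CF_t = 16.000000, DF = 0.816862, PV = 13.069788
  t = 6.5000: CF_t = 16.000000, DF = 0.803207, PV = 12.851316
  t = 7.0000: CF_t = 1016.000000, DF = 0.789781, PV = 802.417454
Price P = sum_t PV_t = 987.634174
First compute Macaulay numerator sum_t t * PV_t:
  t * PV_t at t = 0.5000: 7.866273
  t * PV_t at t = 1.0000: 15.469564
  t * PV_t at t = 1.5000: 22.816466
  t * PV_t at t = 2.0000: 29.913427
  t * PV_t at t = 2.5000: 36.766749
  t * PV_t at t = 3.0000: 43.382594
  t * PV_t at t = 3.5000: 49.766988
  t * PV_t at t = 4.0000: 55.925819
  t * PV_t at t = 4.5000: 61.864844
  t * PV_t at t = 5.0000: 67.589690
  t * PV_t at t = 5.5000: 73.105860
  t * PV_t at t = 6.0000: 78.418729
  t * PV_t at t = 6.5000: 83.533552
  t * PV_t at t = 7.0000: 5616.922181
Macaulay duration D = 6243.342737 / 987.634174 = 6.321513
Modified duration = D / (1 + y/m) = 6.321513 / (1 + 0.017000) = 6.215844

Answer: Modified duration = 6.2158


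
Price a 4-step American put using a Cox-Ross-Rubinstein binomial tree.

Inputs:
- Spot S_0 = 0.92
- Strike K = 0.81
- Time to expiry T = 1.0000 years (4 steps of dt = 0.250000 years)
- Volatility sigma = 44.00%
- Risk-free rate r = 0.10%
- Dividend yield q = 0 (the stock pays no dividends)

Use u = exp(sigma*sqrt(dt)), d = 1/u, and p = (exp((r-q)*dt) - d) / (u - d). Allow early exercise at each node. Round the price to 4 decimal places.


dt = T/N = 0.250000
u = exp(sigma*sqrt(dt)) = 1.246077; d = 1/u = 0.802519
p = (exp((r-q)*dt) - d) / (u - d) = 0.445784
Discount per step: exp(-r*dt) = 0.999750
Stock lattice S(k, i) with i counting down-moves:
  k=0: S(0,0) = 0.9200
  k=1: S(1,0) = 1.1464; S(1,1) = 0.7383
  k=2: S(2,0) = 1.4285; S(2,1) = 0.9200; S(2,2) = 0.5925
  k=3: S(3,0) = 1.7800; S(3,1) = 1.1464; S(3,2) = 0.7383; S(3,3) = 0.4755
  k=4: S(4,0) = 2.2180; S(4,1) = 1.4285; S(4,2) = 0.9200; S(4,3) = 0.5925; S(4,4) = 0.3816
Terminal payoffs V(N, i) = max(K - S_T, 0):
  V(4,0) = 0.000000; V(4,1) = 0.000000; V(4,2) = 0.000000; V(4,3) = 0.217486; V(4,4) = 0.428400
Backward induction: V(k, i) = exp(-r*dt) * [p * V(k+1, i) + (1-p) * V(k+1, i+1)]; then take max(V_cont, immediate exercise) for American.
  V(3,0) = exp(-r*dt) * [p*0.000000 + (1-p)*0.000000] = 0.000000; exercise = 0.000000; V(3,0) = max -> 0.000000
  V(3,1) = exp(-r*dt) * [p*0.000000 + (1-p)*0.000000] = 0.000000; exercise = 0.000000; V(3,1) = max -> 0.000000
  V(3,2) = exp(-r*dt) * [p*0.000000 + (1-p)*0.217486] = 0.120504; exercise = 0.071683; V(3,2) = max -> 0.120504
  V(3,3) = exp(-r*dt) * [p*0.217486 + (1-p)*0.428400] = 0.334294; exercise = 0.334497; V(3,3) = max -> 0.334497
  V(2,0) = exp(-r*dt) * [p*0.000000 + (1-p)*0.000000] = 0.000000; exercise = 0.000000; V(2,0) = max -> 0.000000
  V(2,1) = exp(-r*dt) * [p*0.000000 + (1-p)*0.120504] = 0.066769; exercise = 0.000000; V(2,1) = max -> 0.066769
  V(2,2) = exp(-r*dt) * [p*0.120504 + (1-p)*0.334497] = 0.239042; exercise = 0.217486; V(2,2) = max -> 0.239042
  V(1,0) = exp(-r*dt) * [p*0.000000 + (1-p)*0.066769] = 0.036995; exercise = 0.000000; V(1,0) = max -> 0.036995
  V(1,1) = exp(-r*dt) * [p*0.066769 + (1-p)*0.239042] = 0.162205; exercise = 0.071683; V(1,1) = max -> 0.162205
  V(0,0) = exp(-r*dt) * [p*0.036995 + (1-p)*0.162205] = 0.106362; exercise = 0.000000; V(0,0) = max -> 0.106362

Answer: Price = V(0,0) = 0.1064


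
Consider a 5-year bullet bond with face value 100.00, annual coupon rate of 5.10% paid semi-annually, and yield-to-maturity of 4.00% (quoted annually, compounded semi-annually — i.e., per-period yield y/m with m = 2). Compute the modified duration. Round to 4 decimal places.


Coupon per period c = face * coupon_rate / m = 2.550000
Periods per year m = 2; per-period yield y/m = 0.020000
Number of cashflows N = 10
Cashflows (t years, CF_t, discount factor 1/(1+y/m)^(m*t), PV):
  t = 0.5000: CF_t = 2.550000, DF = 0.980392, PV = 2.500000
  t = 1.0000: CF_t = 2.550000, DF = 0.961169, PV = 2.450980
  t = 1.5000: CF_t = 2.550000, DF = 0.942322, PV = 2.402922
  t = 2.0000: CF_t = 2.550000, DF = 0.923845, PV = 2.355806
  t = 2.5000: CF_t = 2.550000, DF = 0.905731, PV = 2.309614
  t = 3.0000: CF_t = 2.550000, DF = 0.887971, PV = 2.264327
  t = 3.5000: CF_t = 2.550000, DF = 0.870560, PV = 2.219928
  t = 4.0000: CF_t = 2.550000, DF = 0.853490, PV = 2.176400
  t = 4.5000: CF_t = 2.550000, DF = 0.836755, PV = 2.133726
  t = 5.0000: CF_t = 102.550000, DF = 0.820348, PV = 84.126718
Price P = sum_t PV_t = 104.940422
First compute Macaulay numerator sum_t t * PV_t:
  t * PV_t at t = 0.5000: 1.250000
  t * PV_t at t = 1.0000: 2.450980
  t * PV_t at t = 1.5000: 3.604383
  t * PV_t at t = 2.0000: 4.711612
  t * PV_t at t = 2.5000: 5.774034
  t * PV_t at t = 3.0000: 6.792981
  t * PV_t at t = 3.5000: 7.769750
  t * PV_t at t = 4.0000: 8.705602
  t * PV_t at t = 4.5000: 9.601767
  t * PV_t at t = 5.0000: 420.633591
Macaulay duration D = 471.294699 / 104.940422 = 4.491069
Modified duration = D / (1 + y/m) = 4.491069 / (1 + 0.020000) = 4.403009

Answer: Modified duration = 4.4030


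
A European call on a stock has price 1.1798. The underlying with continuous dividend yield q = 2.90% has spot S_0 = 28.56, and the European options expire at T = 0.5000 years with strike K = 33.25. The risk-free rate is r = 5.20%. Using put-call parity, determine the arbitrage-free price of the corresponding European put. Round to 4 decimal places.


Put-call parity: C - P = S_0 * exp(-qT) - K * exp(-rT).
S_0 * exp(-qT) = 28.5600 * 0.98560462 = 28.14886791
K * exp(-rT) = 33.2500 * 0.97433509 = 32.39664173
P = C - S*exp(-qT) + K*exp(-rT)
P = 1.1798 - 28.14886791 + 32.39664173 = 5.4276

Answer: Put price = 5.4276


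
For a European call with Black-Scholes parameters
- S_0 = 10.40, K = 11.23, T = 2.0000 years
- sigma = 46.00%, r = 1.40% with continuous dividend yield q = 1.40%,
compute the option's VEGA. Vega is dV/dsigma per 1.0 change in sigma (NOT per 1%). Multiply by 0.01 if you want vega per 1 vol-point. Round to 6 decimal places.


Answer: Vega = 5.584343

Derivation:
d1 = 0.2072392204; d2 = -0.4432990183
phi(d1) = 0.3904667032; exp(-qT) = 0.9723883668; exp(-rT) = 0.9723883668
Vega = S * exp(-qT) * phi(d1) * sqrt(T) = 10.4000 * 0.9723883668 * 0.3904667032 * 1.4142135624 = 5.584343


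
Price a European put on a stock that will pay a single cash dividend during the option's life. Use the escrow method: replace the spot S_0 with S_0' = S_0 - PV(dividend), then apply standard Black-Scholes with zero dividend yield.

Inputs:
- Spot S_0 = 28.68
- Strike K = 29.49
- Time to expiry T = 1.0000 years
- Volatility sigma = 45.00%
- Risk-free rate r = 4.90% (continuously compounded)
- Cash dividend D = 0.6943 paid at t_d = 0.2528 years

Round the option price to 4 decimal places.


PV(D) = D * exp(-r * t_d) = 0.6943 * 0.98768921 = 0.68575262
S_0' = S_0 - PV(D) = 28.6800 - 0.68575262 = 27.99424738
d1 = (ln(S_0'/K) + (r + sigma^2/2)*T) / (sigma*sqrt(T)) = 0.21821737
d2 = d1 - sigma*sqrt(T) = -0.23178263
exp(-rT) = 0.95218113
N(-d1) = 0.41362988; N(-d2) = 0.59164658
P = K * exp(-rT) * N(-d2) - S_0' * N(-d1) = 29.4900 * 0.95218113 * 0.59164658 - 27.99424738 * 0.41362988 = 5.0341

Answer: Price = 5.0341


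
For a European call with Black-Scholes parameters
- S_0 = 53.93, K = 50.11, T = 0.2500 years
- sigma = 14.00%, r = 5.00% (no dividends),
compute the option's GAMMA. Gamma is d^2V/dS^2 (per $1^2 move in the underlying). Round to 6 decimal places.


Answer: Gamma = 0.047593

Derivation:
d1 = 1.2630902911; d2 = 1.1930902911
phi(d1) = 0.1796693476; exp(-qT) = 1.0000000000; exp(-rT) = 0.9875778005
Gamma = exp(-qT) * phi(d1) / (S * sigma * sqrt(T)) = 1.0000000000 * 0.1796693476 / (53.9300 * 0.1400 * 0.5000000000) = 0.047593


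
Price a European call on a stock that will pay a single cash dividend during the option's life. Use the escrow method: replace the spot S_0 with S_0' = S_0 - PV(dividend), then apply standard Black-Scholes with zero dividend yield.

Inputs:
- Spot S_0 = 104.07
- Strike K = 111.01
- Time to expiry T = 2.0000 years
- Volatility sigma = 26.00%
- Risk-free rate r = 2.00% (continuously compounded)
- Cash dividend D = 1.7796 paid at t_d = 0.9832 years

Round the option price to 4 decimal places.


Answer: Price = 13.1714

Derivation:
PV(D) = D * exp(-r * t_d) = 1.7796 * 0.98052808 = 1.74494776
S_0' = S_0 - PV(D) = 104.0700 - 1.74494776 = 102.32505224
d1 = (ln(S_0'/K) + (r + sigma^2/2)*T) / (sigma*sqrt(T)) = 0.07107578
d2 = d1 - sigma*sqrt(T) = -0.29661975
exp(-rT) = 0.96078944
N(d1) = 0.52833128; N(d2) = 0.38337842
C = S_0' * N(d1) - K * exp(-rT) * N(d2) = 102.32505224 * 0.52833128 - 111.0100 * 0.96078944 * 0.38337842 = 13.1714


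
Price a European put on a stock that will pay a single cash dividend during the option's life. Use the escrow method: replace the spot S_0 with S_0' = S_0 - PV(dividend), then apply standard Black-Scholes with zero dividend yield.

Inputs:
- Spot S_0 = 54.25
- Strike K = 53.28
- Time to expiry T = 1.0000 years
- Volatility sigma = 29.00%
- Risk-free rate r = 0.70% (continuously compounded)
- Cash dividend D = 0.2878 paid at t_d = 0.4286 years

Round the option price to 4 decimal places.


PV(D) = D * exp(-r * t_d) = 0.2878 * 0.99700430 = 0.28693784
S_0' = S_0 - PV(D) = 54.2500 - 0.28693784 = 53.96306216
d1 = (ln(S_0'/K) + (r + sigma^2/2)*T) / (sigma*sqrt(T)) = 0.21306466
d2 = d1 - sigma*sqrt(T) = -0.07693534
exp(-rT) = 0.99302444
N(-d1) = 0.41563826; N(-d2) = 0.53066251
P = K * exp(-rT) * N(-d2) - S_0' * N(-d1) = 53.2800 * 0.99302444 * 0.53066251 - 53.96306216 * 0.41563826 = 5.6474

Answer: Price = 5.6474


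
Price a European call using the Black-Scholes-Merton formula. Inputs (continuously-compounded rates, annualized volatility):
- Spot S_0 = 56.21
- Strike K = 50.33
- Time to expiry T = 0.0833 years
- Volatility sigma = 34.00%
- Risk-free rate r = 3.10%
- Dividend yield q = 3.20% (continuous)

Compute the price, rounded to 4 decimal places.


d1 = (ln(S/K) + (r - q + 0.5*sigma^2) * T) / (sigma * sqrt(T)) = 1.17420664
d2 = d1 - sigma * sqrt(T) = 1.07607672
exp(-rT) = 0.99742103; exp(-qT) = 0.99733795
C = S_0 * exp(-qT) * N(d1) - K * exp(-rT) * N(d2)
N(d1) = 0.87984387; N(d2) = 0.85905353
C = 56.2100 * 0.99733795 * 0.87984387 - 50.3300 * 0.99742103 * 0.85905353 = 6.1997

Answer: Price = 6.1997


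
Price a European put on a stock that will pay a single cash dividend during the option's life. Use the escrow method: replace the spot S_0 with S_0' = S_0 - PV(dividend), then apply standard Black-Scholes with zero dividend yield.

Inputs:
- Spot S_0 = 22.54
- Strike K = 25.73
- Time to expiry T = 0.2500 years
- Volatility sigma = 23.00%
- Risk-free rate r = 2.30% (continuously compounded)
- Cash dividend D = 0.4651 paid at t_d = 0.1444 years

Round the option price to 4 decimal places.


Answer: Price = 3.6352

Derivation:
PV(D) = D * exp(-r * t_d) = 0.4651 * 0.99668431 = 0.46355787
S_0' = S_0 - PV(D) = 22.5400 - 0.46355787 = 22.07644213
d1 = (ln(S_0'/K) + (r + sigma^2/2)*T) / (sigma*sqrt(T)) = -1.22420916
d2 = d1 - sigma*sqrt(T) = -1.33920916
exp(-rT) = 0.99426650
N(-d1) = 0.88956333; N(-d2) = 0.90974870
P = K * exp(-rT) * N(-d2) - S_0' * N(-d1) = 25.7300 * 0.99426650 * 0.90974870 - 22.07644213 * 0.88956333 = 3.6352


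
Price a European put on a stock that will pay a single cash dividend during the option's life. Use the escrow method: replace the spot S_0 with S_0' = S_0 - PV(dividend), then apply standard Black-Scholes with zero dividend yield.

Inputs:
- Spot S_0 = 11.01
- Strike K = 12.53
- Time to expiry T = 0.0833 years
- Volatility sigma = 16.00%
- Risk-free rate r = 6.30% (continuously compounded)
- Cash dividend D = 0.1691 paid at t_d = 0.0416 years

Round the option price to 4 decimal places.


PV(D) = D * exp(-r * t_d) = 0.1691 * 0.99738263 = 0.16865740
S_0' = S_0 - PV(D) = 11.0100 - 0.16865740 = 10.84134260
d1 = (ln(S_0'/K) + (r + sigma^2/2)*T) / (sigma*sqrt(T)) = -2.99801718
d2 = d1 - sigma*sqrt(T) = -3.04419596
exp(-rT) = 0.99476585
N(-d1) = 0.99864129; N(-d2) = 0.99883348
P = K * exp(-rT) * N(-d2) - S_0' * N(-d1) = 12.5300 * 0.99476585 * 0.99883348 - 10.84134260 * 0.99864129 = 1.6233

Answer: Price = 1.6233


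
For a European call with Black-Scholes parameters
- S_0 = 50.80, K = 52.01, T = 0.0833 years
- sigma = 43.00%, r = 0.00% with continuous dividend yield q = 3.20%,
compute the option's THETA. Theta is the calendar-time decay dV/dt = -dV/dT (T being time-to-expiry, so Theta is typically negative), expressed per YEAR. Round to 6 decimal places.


d1 = -0.1491003322; d2 = -0.2732058116
phi(d1) = 0.3945324099; exp(-qT) = 0.9973379496; exp(-rT) = 1.0000000000
Theta = -S*exp(-qT)*phi(d1)*sigma/(2*sqrt(T)) - r*K*exp(-rT)*N(d2) + q*S*exp(-qT)*N(d1)
N(d1) = 0.4407372319; N(d2) = 0.3923475064; sqrt(T) = 0.2886173938
Term 1 = -50.8000 * 0.9973379496 * 0.3945324099 * 0.4300 / (2 * 0.2886173938) = -14.8903429841
Term 2 = -0.0000 * 52.0100 * 1.0000000000 * 0.3923475064 = -0.0000000000
Term 3 = 0.0320 * 50.8000 * 0.9973379496 * 0.4407372319 = 0.7145551850
Theta = -14.8903429841 + (-0.0000000000) + (0.7145551850) = -14.175788

Answer: Theta = -14.175788


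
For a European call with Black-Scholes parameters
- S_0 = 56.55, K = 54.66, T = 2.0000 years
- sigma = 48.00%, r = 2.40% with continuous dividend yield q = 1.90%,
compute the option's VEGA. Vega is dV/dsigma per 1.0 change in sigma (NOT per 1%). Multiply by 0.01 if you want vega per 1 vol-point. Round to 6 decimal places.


d1 = 0.4042190971; d2 = -0.2746034128
phi(d1) = 0.3676458852; exp(-qT) = 0.9627129409; exp(-rT) = 0.9531337871
Vega = S * exp(-qT) * phi(d1) * sqrt(T) = 56.5500 * 0.9627129409 * 0.3676458852 * 1.4142135624 = 28.305715

Answer: Vega = 28.305715


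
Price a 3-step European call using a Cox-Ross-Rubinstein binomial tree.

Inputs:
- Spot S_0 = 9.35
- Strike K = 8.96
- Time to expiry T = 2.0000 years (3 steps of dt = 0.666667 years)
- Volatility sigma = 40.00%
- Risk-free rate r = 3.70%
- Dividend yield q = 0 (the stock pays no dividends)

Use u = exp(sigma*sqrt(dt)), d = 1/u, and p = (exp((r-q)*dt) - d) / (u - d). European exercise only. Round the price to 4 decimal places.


dt = T/N = 0.666667
u = exp(sigma*sqrt(dt)) = 1.386245; d = 1/u = 0.721373
p = (exp((r-q)*dt) - d) / (u - d) = 0.456630
Discount per step: exp(-r*dt) = 0.975635
Stock lattice S(k, i) with i counting down-moves:
  k=0: S(0,0) = 9.3500
  k=1: S(1,0) = 12.9614; S(1,1) = 6.7448
  k=2: S(2,0) = 17.9677; S(2,1) = 9.3500; S(2,2) = 4.8655
  k=3: S(3,0) = 24.9076; S(3,1) = 12.9614; S(3,2) = 6.7448; S(3,3) = 3.5099
Terminal payoffs V(N, i) = max(S_T - K, 0):
  V(3,0) = 15.947582; V(3,1) = 4.001390; V(3,2) = 0.000000; V(3,3) = 0.000000
Backward induction: V(k, i) = exp(-r*dt) * [p * V(k+1, i) + (1-p) * V(k+1, i+1)].
  V(2,0) = exp(-r*dt) * [p*15.947582 + (1-p)*4.001390] = 9.225972
  V(2,1) = exp(-r*dt) * [p*4.001390 + (1-p)*0.000000] = 1.782635
  V(2,2) = exp(-r*dt) * [p*0.000000 + (1-p)*0.000000] = 0.000000
  V(1,0) = exp(-r*dt) * [p*9.225972 + (1-p)*1.782635] = 5.055237
  V(1,1) = exp(-r*dt) * [p*1.782635 + (1-p)*0.000000] = 0.794171
  V(0,0) = exp(-r*dt) * [p*5.055237 + (1-p)*0.794171] = 2.673143

Answer: Price = V(0,0) = 2.6731


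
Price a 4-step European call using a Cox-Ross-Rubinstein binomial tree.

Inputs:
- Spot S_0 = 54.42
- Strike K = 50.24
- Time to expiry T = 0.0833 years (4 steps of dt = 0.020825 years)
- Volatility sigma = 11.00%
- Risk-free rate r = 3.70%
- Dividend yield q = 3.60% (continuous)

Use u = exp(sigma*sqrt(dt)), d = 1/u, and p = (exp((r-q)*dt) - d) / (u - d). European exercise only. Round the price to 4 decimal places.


Answer: Price = V(0,0) = 4.1717

Derivation:
dt = T/N = 0.020825
u = exp(sigma*sqrt(dt)) = 1.016001; d = 1/u = 0.984251
p = (exp((r-q)*dt) - d) / (u - d) = 0.496688
Discount per step: exp(-r*dt) = 0.999230
Stock lattice S(k, i) with i counting down-moves:
  k=0: S(0,0) = 54.4200
  k=1: S(1,0) = 55.2908; S(1,1) = 53.5630
  k=2: S(2,0) = 56.1754; S(2,1) = 54.4200; S(2,2) = 52.7194
  k=3: S(3,0) = 57.0743; S(3,1) = 55.2908; S(3,2) = 53.5630; S(3,3) = 51.8892
  k=4: S(4,0) = 57.9875; S(4,1) = 56.1754; S(4,2) = 54.4200; S(4,3) = 52.7194; S(4,4) = 51.0720
Terminal payoffs V(N, i) = max(S_T - K, 0):
  V(4,0) = 7.747505; V(4,1) = 5.935440; V(4,2) = 4.180000; V(4,3) = 2.479416; V(4,4) = 0.831975
Backward induction: V(k, i) = exp(-r*dt) * [p * V(k+1, i) + (1-p) * V(k+1, i+1)].
  V(3,0) = exp(-r*dt) * [p*7.747505 + (1-p)*5.935440] = 6.830205
  V(3,1) = exp(-r*dt) * [p*5.935440 + (1-p)*4.180000] = 5.048014
  V(3,2) = exp(-r*dt) * [p*4.180000 + (1-p)*2.479416] = 3.321515
  V(3,3) = exp(-r*dt) * [p*2.479416 + (1-p)*0.831975] = 1.648967
  V(2,0) = exp(-r*dt) * [p*6.830205 + (1-p)*5.048014] = 5.928636
  V(2,1) = exp(-r*dt) * [p*5.048014 + (1-p)*3.321515] = 4.175827
  V(2,2) = exp(-r*dt) * [p*3.321515 + (1-p)*1.648967] = 2.477791
  V(1,0) = exp(-r*dt) * [p*5.928636 + (1-p)*4.175827] = 5.042538
  V(1,1) = exp(-r*dt) * [p*4.175827 + (1-p)*2.477791] = 3.318626
  V(0,0) = exp(-r*dt) * [p*5.042538 + (1-p)*3.318626] = 4.171656


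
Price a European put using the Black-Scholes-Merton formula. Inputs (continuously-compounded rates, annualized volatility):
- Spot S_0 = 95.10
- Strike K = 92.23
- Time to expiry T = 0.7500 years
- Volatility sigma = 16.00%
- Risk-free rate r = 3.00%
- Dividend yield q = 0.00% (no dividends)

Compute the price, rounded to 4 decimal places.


Answer: Price = 3.0270

Derivation:
d1 = (ln(S/K) + (r - q + 0.5*sigma^2) * T) / (sigma * sqrt(T)) = 0.45281230
d2 = d1 - sigma * sqrt(T) = 0.31424823
exp(-rT) = 0.97775124; exp(-qT) = 1.00000000
P = K * exp(-rT) * N(-d2) - S_0 * exp(-qT) * N(-d1)
N(-d1) = 0.32534195; N(-d2) = 0.37666626
P = 92.2300 * 0.97775124 * 0.37666626 - 95.1000 * 1.00000000 * 0.32534195 = 3.0270


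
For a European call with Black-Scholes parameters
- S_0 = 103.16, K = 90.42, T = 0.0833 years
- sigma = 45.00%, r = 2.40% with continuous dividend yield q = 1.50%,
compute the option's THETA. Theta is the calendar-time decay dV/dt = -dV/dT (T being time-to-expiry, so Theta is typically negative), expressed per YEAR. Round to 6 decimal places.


Answer: Theta = -18.242519

Derivation:
d1 = 1.0856319911; d2 = 0.9557541639
phi(d1) = 0.2212997983; exp(-qT) = 0.9987512803; exp(-rT) = 0.9980027971
Theta = -S*exp(-qT)*phi(d1)*sigma/(2*sqrt(T)) - r*K*exp(-rT)*N(d2) + q*S*exp(-qT)*N(d1)
N(d1) = 0.8611790798; N(d2) = 0.8304017747; sqrt(T) = 0.2886173938
Term 1 = -103.1600 * 0.9987512803 * 0.2212997983 * 0.4500 / (2 * 0.2886173938) = -17.7750044450
Term 2 = -0.0240 * 90.4200 * 0.9980027971 * 0.8304017747 = -1.7984392472
Term 3 = 0.0150 * 103.1600 * 0.9987512803 * 0.8611790798 = 1.3309244786
Theta = -17.7750044450 + (-1.7984392472) + (1.3309244786) = -18.242519


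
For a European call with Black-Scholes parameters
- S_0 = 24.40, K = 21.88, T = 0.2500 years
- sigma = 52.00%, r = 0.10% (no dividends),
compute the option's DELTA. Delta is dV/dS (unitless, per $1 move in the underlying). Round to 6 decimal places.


d1 = 0.5502313644; d2 = 0.2902313644
phi(d1) = 0.3429002089; exp(-qT) = 1.0000000000; exp(-rT) = 0.9997500312
N(d1) = 0.7089196532
Delta = exp(-qT) * N(d1) = 1.0000000000 * 0.7089196532 = 0.708920

Answer: Delta = 0.708920


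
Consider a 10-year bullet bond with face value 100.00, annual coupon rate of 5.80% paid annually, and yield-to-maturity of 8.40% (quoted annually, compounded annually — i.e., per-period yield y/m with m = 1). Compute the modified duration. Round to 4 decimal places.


Answer: Modified duration = 7.0299

Derivation:
Coupon per period c = face * coupon_rate / m = 5.800000
Periods per year m = 1; per-period yield y/m = 0.084000
Number of cashflows N = 10
Cashflows (t years, CF_t, discount factor 1/(1+y/m)^(m*t), PV):
  t = 1.0000: CF_t = 5.800000, DF = 0.922509, PV = 5.350554
  t = 2.0000: CF_t = 5.800000, DF = 0.851023, PV = 4.935935
  t = 3.0000: CF_t = 5.800000, DF = 0.785077, PV = 4.553446
  t = 4.0000: CF_t = 5.800000, DF = 0.724241, PV = 4.200596
  t = 5.0000: CF_t = 5.800000, DF = 0.668119, PV = 3.875088
  t = 6.0000: CF_t = 5.800000, DF = 0.616346, PV = 3.574805
  t = 7.0000: CF_t = 5.800000, DF = 0.568585, PV = 3.297790
  t = 8.0000: CF_t = 5.800000, DF = 0.524524, PV = 3.042242
  t = 9.0000: CF_t = 5.800000, DF = 0.483879, PV = 2.806496
  t = 10.0000: CF_t = 105.800000, DF = 0.446383, PV = 47.227270
Price P = sum_t PV_t = 82.864221
First compute Macaulay numerator sum_t t * PV_t:
  t * PV_t at t = 1.0000: 5.350554
  t * PV_t at t = 2.0000: 9.871870
  t * PV_t at t = 3.0000: 13.660337
  t * PV_t at t = 4.0000: 16.802382
  t * PV_t at t = 5.0000: 19.375441
  t * PV_t at t = 6.0000: 21.448827
  t * PV_t at t = 7.0000: 23.084531
  t * PV_t at t = 8.0000: 24.337935
  t * PV_t at t = 9.0000: 25.258466
  t * PV_t at t = 10.0000: 472.272704
Macaulay duration D = 631.463046 / 82.864221 = 7.620455
Modified duration = D / (1 + y/m) = 7.620455 / (1 + 0.084000) = 7.029940


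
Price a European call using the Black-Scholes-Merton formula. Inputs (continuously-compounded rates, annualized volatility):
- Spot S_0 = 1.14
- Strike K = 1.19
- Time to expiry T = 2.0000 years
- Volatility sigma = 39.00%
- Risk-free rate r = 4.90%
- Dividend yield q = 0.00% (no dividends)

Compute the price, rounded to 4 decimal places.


Answer: Price = 0.2728

Derivation:
d1 = (ln(S/K) + (r - q + 0.5*sigma^2) * T) / (sigma * sqrt(T)) = 0.37562773
d2 = d1 - sigma * sqrt(T) = -0.17591556
exp(-rT) = 0.90664890; exp(-qT) = 1.00000000
C = S_0 * exp(-qT) * N(d1) - K * exp(-rT) * N(d2)
N(d1) = 0.64640316; N(d2) = 0.43018014
C = 1.1400 * 1.00000000 * 0.64640316 - 1.1900 * 0.90664890 * 0.43018014 = 0.2728


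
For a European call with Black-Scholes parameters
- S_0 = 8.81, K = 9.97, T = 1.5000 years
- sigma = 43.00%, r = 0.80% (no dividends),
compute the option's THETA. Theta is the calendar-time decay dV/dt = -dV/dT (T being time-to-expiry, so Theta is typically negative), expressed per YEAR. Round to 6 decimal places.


Answer: Theta = -0.641184

Derivation:
d1 = 0.0512339376; d2 = -0.4754063571
phi(d1) = 0.3984190288; exp(-qT) = 1.0000000000; exp(-rT) = 0.9880717129
Theta = -S*exp(-qT)*phi(d1)*sigma/(2*sqrt(T)) - r*K*exp(-rT)*N(d2) + q*S*exp(-qT)*N(d1)
N(d1) = 0.5204304455; N(d2) = 0.3172486821; sqrt(T) = 1.2247448714
Term 1 = -8.8100 * 1.0000000000 * 0.3984190288 * 0.4300 / (2 * 1.2247448714) = -0.6161817216
Term 2 = -0.0080 * 9.9700 * 0.9880717129 * 0.3172486821 = -0.0250019244
Term 3 = 0 (no dividend yield, q = 0)
Theta = -0.6161817216 + (-0.0250019244) + (0.0000000000) = -0.641184


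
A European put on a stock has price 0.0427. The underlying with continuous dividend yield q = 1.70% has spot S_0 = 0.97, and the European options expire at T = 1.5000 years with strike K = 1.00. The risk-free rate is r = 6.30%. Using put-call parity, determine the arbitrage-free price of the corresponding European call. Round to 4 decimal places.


Put-call parity: C - P = S_0 * exp(-qT) - K * exp(-rT).
S_0 * exp(-qT) = 0.9700 * 0.97482238 = 0.94557771
K * exp(-rT) = 1.0000 * 0.90982773 = 0.90982773
C = P + S*exp(-qT) - K*exp(-rT)
C = 0.0427 + 0.94557771 - 0.90982773 = 0.0784

Answer: Call price = 0.0784


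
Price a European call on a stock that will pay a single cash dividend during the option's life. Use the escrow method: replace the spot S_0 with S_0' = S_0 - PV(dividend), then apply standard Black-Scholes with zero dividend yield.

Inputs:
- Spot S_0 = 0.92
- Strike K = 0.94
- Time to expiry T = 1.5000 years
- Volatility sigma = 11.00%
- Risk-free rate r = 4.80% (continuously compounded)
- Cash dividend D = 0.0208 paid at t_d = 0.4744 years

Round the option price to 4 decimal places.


Answer: Price = 0.0612

Derivation:
PV(D) = D * exp(-r * t_d) = 0.0208 * 0.97748611 = 0.02033171
S_0' = S_0 - PV(D) = 0.9200 - 0.02033171 = 0.89966829
d1 = (ln(S_0'/K) + (r + sigma^2/2)*T) / (sigma*sqrt(T)) = 0.27628205
d2 = d1 - sigma*sqrt(T) = 0.14156011
exp(-rT) = 0.93053090
N(d1) = 0.60883428; N(d2) = 0.55628626
C = S_0' * N(d1) - K * exp(-rT) * N(d2) = 0.89966829 * 0.60883428 - 0.9400 * 0.93053090 * 0.55628626 = 0.0612


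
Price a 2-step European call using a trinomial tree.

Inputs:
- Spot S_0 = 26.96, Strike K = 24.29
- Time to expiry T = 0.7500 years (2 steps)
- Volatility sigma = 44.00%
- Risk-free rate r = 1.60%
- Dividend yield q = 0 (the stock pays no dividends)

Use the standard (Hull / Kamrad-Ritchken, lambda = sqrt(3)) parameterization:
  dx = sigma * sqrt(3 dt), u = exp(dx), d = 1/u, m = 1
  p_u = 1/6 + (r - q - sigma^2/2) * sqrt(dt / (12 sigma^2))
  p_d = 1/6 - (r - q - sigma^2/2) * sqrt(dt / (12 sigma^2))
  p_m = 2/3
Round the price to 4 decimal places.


Answer: Price = V(0,0) = 5.4082

Derivation:
dt = T/N = 0.375000; dx = sigma*sqrt(3*dt) = 0.466690
u = exp(dx) = 1.594708; d = 1/u = 0.627074
p_u = 0.134204, p_m = 0.666667, p_d = 0.199129
Discount per step: exp(-r*dt) = 0.994018
Stock lattice S(k, j) with j the centered position index:
  k=0: S(0,+0) = 26.9600
  k=1: S(1,-1) = 16.9059; S(1,+0) = 26.9600; S(1,+1) = 42.9933
  k=2: S(2,-2) = 10.6013; S(2,-1) = 16.9059; S(2,+0) = 26.9600; S(2,+1) = 42.9933; S(2,+2) = 68.5618
Terminal payoffs V(N, j) = max(S_T - K, 0):
  V(2,-2) = 0.000000; V(2,-1) = 0.000000; V(2,+0) = 2.670000; V(2,+1) = 18.703320; V(2,+2) = 44.271780
Backward induction: V(k, j) = exp(-r*dt) * [p_u * V(k+1, j+1) + p_m * V(k+1, j) + p_d * V(k+1, j-1)]
  V(1,-1) = exp(-r*dt) * [p_u*2.670000 + p_m*0.000000 + p_d*0.000000] = 0.356181
  V(1,+0) = exp(-r*dt) * [p_u*18.703320 + p_m*2.670000 + p_d*0.000000] = 4.264398
  V(1,+1) = exp(-r*dt) * [p_u*44.271780 + p_m*18.703320 + p_d*2.670000] = 18.828695
  V(0,+0) = exp(-r*dt) * [p_u*18.828695 + p_m*4.264398 + p_d*0.356181] = 5.408198


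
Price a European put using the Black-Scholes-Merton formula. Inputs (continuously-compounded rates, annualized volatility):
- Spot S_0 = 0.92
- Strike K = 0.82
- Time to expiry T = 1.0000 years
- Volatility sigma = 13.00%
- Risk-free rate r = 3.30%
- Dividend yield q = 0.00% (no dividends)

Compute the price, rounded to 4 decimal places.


Answer: Price = 0.0070

Derivation:
d1 = (ln(S/K) + (r - q + 0.5*sigma^2) * T) / (sigma * sqrt(T)) = 1.20399484
d2 = d1 - sigma * sqrt(T) = 1.07399484
exp(-rT) = 0.96753856; exp(-qT) = 1.00000000
P = K * exp(-rT) * N(-d2) - S_0 * exp(-qT) * N(-d1)
N(-d1) = 0.11429579; N(-d2) = 0.14141250
P = 0.8200 * 0.96753856 * 0.14141250 - 0.9200 * 1.00000000 * 0.11429579 = 0.0070


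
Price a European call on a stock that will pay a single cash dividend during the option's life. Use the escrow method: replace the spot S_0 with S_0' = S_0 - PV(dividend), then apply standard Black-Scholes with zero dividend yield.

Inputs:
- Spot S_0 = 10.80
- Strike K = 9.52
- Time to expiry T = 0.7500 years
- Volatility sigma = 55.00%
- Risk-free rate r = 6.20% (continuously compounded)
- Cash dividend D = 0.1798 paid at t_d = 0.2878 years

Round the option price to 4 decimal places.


PV(D) = D * exp(-r * t_d) = 0.1798 * 0.98231465 = 0.17662017
S_0' = S_0 - PV(D) = 10.8000 - 0.17662017 = 10.62337983
d1 = (ln(S_0'/K) + (r + sigma^2/2)*T) / (sigma*sqrt(T)) = 0.56601293
d2 = d1 - sigma*sqrt(T) = 0.08969896
exp(-rT) = 0.95456456
N(d1) = 0.71430750; N(d2) = 0.53573678
C = S_0' * N(d1) - K * exp(-rT) * N(d2) = 10.62337983 * 0.71430750 - 9.5200 * 0.95456456 * 0.53573678 = 2.7199

Answer: Price = 2.7199


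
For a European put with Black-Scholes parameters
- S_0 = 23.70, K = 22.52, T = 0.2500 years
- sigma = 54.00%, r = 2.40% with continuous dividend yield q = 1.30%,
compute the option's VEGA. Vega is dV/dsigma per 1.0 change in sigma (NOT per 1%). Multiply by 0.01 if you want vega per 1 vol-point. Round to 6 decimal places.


Answer: Vega = 4.455986

Derivation:
d1 = 0.3343379440; d2 = 0.0643379440
phi(d1) = 0.3772566841; exp(-qT) = 0.9967552755; exp(-rT) = 0.9940179641
Vega = S * exp(-qT) * phi(d1) * sqrt(T) = 23.7000 * 0.9967552755 * 0.3772566841 * 0.5000000000 = 4.455986


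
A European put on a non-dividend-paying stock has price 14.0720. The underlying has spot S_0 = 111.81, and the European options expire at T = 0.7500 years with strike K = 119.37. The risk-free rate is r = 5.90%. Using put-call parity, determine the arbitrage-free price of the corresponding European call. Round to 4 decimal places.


Answer: Call price = 11.6790

Derivation:
Put-call parity: C - P = S_0 * exp(-qT) - K * exp(-rT).
S_0 * exp(-qT) = 111.8100 * 1.00000000 = 111.81000000
K * exp(-rT) = 119.3700 * 0.95671475 = 114.20303957
C = P + S*exp(-qT) - K*exp(-rT)
C = 14.0720 + 111.81000000 - 114.20303957 = 11.6790


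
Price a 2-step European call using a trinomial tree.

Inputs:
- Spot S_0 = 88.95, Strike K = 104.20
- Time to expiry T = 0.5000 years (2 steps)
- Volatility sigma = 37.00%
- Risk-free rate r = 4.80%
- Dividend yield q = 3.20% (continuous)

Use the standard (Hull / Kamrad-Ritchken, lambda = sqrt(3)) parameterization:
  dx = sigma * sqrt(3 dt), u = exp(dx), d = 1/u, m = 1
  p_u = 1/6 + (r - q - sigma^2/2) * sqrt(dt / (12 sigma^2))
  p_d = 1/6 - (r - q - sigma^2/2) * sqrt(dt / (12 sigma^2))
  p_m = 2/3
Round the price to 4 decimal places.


dt = T/N = 0.250000; dx = sigma*sqrt(3*dt) = 0.320429
u = exp(dx) = 1.377719; d = 1/u = 0.725837
p_u = 0.146206, p_m = 0.666667, p_d = 0.187127
Discount per step: exp(-r*dt) = 0.988072
Stock lattice S(k, j) with j the centered position index:
  k=0: S(0,+0) = 88.9500
  k=1: S(1,-1) = 64.5632; S(1,+0) = 88.9500; S(1,+1) = 122.5481
  k=2: S(2,-2) = 46.8624; S(2,-1) = 64.5632; S(2,+0) = 88.9500; S(2,+1) = 122.5481; S(2,+2) = 168.8369
Terminal payoffs V(N, j) = max(S_T - K, 0):
  V(2,-2) = 0.000000; V(2,-1) = 0.000000; V(2,+0) = 0.000000; V(2,+1) = 18.348125; V(2,+2) = 64.636909
Backward induction: V(k, j) = exp(-r*dt) * [p_u * V(k+1, j+1) + p_m * V(k+1, j) + p_d * V(k+1, j-1)]
  V(1,-1) = exp(-r*dt) * [p_u*0.000000 + p_m*0.000000 + p_d*0.000000] = 0.000000
  V(1,+0) = exp(-r*dt) * [p_u*18.348125 + p_m*0.000000 + p_d*0.000000] = 2.650604
  V(1,+1) = exp(-r*dt) * [p_u*64.636909 + p_m*18.348125 + p_d*0.000000] = 21.423744
  V(0,+0) = exp(-r*dt) * [p_u*21.423744 + p_m*2.650604 + p_d*0.000000] = 4.840905

Answer: Price = V(0,0) = 4.8409


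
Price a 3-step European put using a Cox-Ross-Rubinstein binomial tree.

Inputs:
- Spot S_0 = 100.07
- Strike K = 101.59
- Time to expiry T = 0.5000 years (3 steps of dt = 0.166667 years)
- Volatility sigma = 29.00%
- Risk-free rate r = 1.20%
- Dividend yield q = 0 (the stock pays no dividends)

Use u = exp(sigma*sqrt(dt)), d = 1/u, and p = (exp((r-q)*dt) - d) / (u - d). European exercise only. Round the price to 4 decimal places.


Answer: Price = V(0,0) = 9.3449

Derivation:
dt = T/N = 0.166667
u = exp(sigma*sqrt(dt)) = 1.125685; d = 1/u = 0.888348
p = (exp((r-q)*dt) - d) / (u - d) = 0.478872
Discount per step: exp(-r*dt) = 0.998002
Stock lattice S(k, i) with i counting down-moves:
  k=0: S(0,0) = 100.0700
  k=1: S(1,0) = 112.6473; S(1,1) = 88.8970
  k=2: S(2,0) = 126.8054; S(2,1) = 100.0700; S(2,2) = 78.9714
  k=3: S(3,0) = 142.7430; S(3,1) = 112.6473; S(3,2) = 88.8970; S(3,3) = 70.1541
Terminal payoffs V(N, i) = max(K - S_T, 0):
  V(3,0) = 0.000000; V(3,1) = 0.000000; V(3,2) = 12.693041; V(3,3) = 31.435923
Backward induction: V(k, i) = exp(-r*dt) * [p * V(k+1, i) + (1-p) * V(k+1, i+1)].
  V(2,0) = exp(-r*dt) * [p*0.000000 + (1-p)*0.000000] = 0.000000
  V(2,1) = exp(-r*dt) * [p*0.000000 + (1-p)*12.693041] = 6.601486
  V(2,2) = exp(-r*dt) * [p*12.693041 + (1-p)*31.435923] = 22.415610
  V(1,0) = exp(-r*dt) * [p*0.000000 + (1-p)*6.601486] = 3.433347
  V(1,1) = exp(-r*dt) * [p*6.601486 + (1-p)*22.415610] = 14.813016
  V(0,0) = exp(-r*dt) * [p*3.433347 + (1-p)*14.813016] = 9.344905


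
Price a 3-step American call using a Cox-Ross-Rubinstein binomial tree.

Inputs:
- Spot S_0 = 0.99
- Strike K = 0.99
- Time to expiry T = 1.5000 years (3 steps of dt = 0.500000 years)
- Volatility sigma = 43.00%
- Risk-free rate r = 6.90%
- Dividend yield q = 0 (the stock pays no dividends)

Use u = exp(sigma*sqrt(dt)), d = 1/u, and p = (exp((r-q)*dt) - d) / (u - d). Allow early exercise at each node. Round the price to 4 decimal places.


dt = T/N = 0.500000
u = exp(sigma*sqrt(dt)) = 1.355345; d = 1/u = 0.737820
p = (exp((r-q)*dt) - d) / (u - d) = 0.481409
Discount per step: exp(-r*dt) = 0.966088
Stock lattice S(k, i) with i counting down-moves:
  k=0: S(0,0) = 0.9900
  k=1: S(1,0) = 1.3418; S(1,1) = 0.7304
  k=2: S(2,0) = 1.8186; S(2,1) = 0.9900; S(2,2) = 0.5389
  k=3: S(3,0) = 2.4648; S(3,1) = 1.3418; S(3,2) = 0.7304; S(3,3) = 0.3976
Terminal payoffs V(N, i) = max(S_T - K, 0):
  V(3,0) = 1.474817; V(3,1) = 0.351791; V(3,2) = 0.000000; V(3,3) = 0.000000
Backward induction: V(k, i) = exp(-r*dt) * [p * V(k+1, i) + (1-p) * V(k+1, i+1)]; then take max(V_cont, immediate exercise) for American.
  V(2,0) = exp(-r*dt) * [p*1.474817 + (1-p)*0.351791] = 0.862163; exercise = 0.828590; V(2,0) = max -> 0.862163
  V(2,1) = exp(-r*dt) * [p*0.351791 + (1-p)*0.000000] = 0.163613; exercise = 0.000000; V(2,1) = max -> 0.163613
  V(2,2) = exp(-r*dt) * [p*0.000000 + (1-p)*0.000000] = 0.000000; exercise = 0.000000; V(2,2) = max -> 0.000000
  V(1,0) = exp(-r*dt) * [p*0.862163 + (1-p)*0.163613] = 0.482949; exercise = 0.351791; V(1,0) = max -> 0.482949
  V(1,1) = exp(-r*dt) * [p*0.163613 + (1-p)*0.000000] = 0.076094; exercise = 0.000000; V(1,1) = max -> 0.076094
  V(0,0) = exp(-r*dt) * [p*0.482949 + (1-p)*0.076094] = 0.262735; exercise = 0.000000; V(0,0) = max -> 0.262735

Answer: Price = V(0,0) = 0.2627


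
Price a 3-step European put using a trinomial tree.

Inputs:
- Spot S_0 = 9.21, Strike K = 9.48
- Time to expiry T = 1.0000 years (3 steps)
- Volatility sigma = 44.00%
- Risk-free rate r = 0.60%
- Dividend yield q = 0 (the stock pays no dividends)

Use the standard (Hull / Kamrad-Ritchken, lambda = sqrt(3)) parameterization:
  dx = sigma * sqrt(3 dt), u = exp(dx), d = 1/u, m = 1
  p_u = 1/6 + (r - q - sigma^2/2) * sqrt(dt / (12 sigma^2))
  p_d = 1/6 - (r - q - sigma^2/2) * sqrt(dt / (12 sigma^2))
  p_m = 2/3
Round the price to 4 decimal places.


dt = T/N = 0.333333; dx = sigma*sqrt(3*dt) = 0.440000
u = exp(dx) = 1.552707; d = 1/u = 0.644036
p_u = 0.132273, p_m = 0.666667, p_d = 0.201061
Discount per step: exp(-r*dt) = 0.998002
Stock lattice S(k, j) with j the centered position index:
  k=0: S(0,+0) = 9.2100
  k=1: S(1,-1) = 5.9316; S(1,+0) = 9.2100; S(1,+1) = 14.3004
  k=2: S(2,-2) = 3.8202; S(2,-1) = 5.9316; S(2,+0) = 9.2100; S(2,+1) = 14.3004; S(2,+2) = 22.2044
  k=3: S(3,-3) = 2.4603; S(3,-2) = 3.8202; S(3,-1) = 5.9316; S(3,+0) = 9.2100; S(3,+1) = 14.3004; S(3,+2) = 22.2044; S(3,+3) = 34.4769
Terminal payoffs V(N, j) = max(K - S_T, 0):
  V(3,-3) = 7.019684; V(3,-2) = 5.659849; V(3,-1) = 3.548425; V(3,+0) = 0.270000; V(3,+1) = 0.000000; V(3,+2) = 0.000000; V(3,+3) = 0.000000
Backward induction: V(k, j) = exp(-r*dt) * [p_u * V(k+1, j+1) + p_m * V(k+1, j) + p_d * V(k+1, j-1)]
  V(2,-2) = exp(-r*dt) * [p_u*3.548425 + p_m*5.659849 + p_d*7.019684] = 5.642678
  V(2,-1) = exp(-r*dt) * [p_u*0.270000 + p_m*3.548425 + p_d*5.659849] = 3.532231
  V(2,+0) = exp(-r*dt) * [p_u*0.000000 + p_m*0.270000 + p_d*3.548425] = 0.891663
  V(2,+1) = exp(-r*dt) * [p_u*0.000000 + p_m*0.000000 + p_d*0.270000] = 0.054178
  V(2,+2) = exp(-r*dt) * [p_u*0.000000 + p_m*0.000000 + p_d*0.000000] = 0.000000
  V(1,-1) = exp(-r*dt) * [p_u*0.891663 + p_m*3.532231 + p_d*5.642678] = 3.600076
  V(1,+0) = exp(-r*dt) * [p_u*0.054178 + p_m*0.891663 + p_d*3.532231] = 1.309180
  V(1,+1) = exp(-r*dt) * [p_u*0.000000 + p_m*0.054178 + p_d*0.891663] = 0.214967
  V(0,+0) = exp(-r*dt) * [p_u*0.214967 + p_m*1.309180 + p_d*3.600076] = 1.621808

Answer: Price = V(0,0) = 1.6218


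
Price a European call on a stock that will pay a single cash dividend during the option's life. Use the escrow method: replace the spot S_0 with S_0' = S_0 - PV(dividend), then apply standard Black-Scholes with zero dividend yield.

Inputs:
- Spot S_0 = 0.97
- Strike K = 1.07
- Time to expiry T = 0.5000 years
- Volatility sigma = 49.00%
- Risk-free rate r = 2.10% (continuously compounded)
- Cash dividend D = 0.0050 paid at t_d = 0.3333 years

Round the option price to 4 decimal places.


PV(D) = D * exp(-r * t_d) = 0.0050 * 0.99302514 = 0.00496513
S_0' = S_0 - PV(D) = 0.9700 - 0.00496513 = 0.96503487
d1 = (ln(S_0'/K) + (r + sigma^2/2)*T) / (sigma*sqrt(T)) = -0.09444836
d2 = d1 - sigma*sqrt(T) = -0.44093068
exp(-rT) = 0.98955493
N(d1) = 0.46237650; N(d2) = 0.32963159
C = S_0' * N(d1) - K * exp(-rT) * N(d2) = 0.96503487 * 0.46237650 - 1.0700 * 0.98955493 * 0.32963159 = 0.0972

Answer: Price = 0.0972


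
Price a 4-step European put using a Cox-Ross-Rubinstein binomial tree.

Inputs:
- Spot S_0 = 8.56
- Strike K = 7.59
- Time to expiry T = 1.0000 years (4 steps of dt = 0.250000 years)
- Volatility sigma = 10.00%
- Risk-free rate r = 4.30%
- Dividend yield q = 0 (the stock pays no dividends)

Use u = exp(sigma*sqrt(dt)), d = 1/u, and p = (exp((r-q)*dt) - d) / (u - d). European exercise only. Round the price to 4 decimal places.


Answer: Price = V(0,0) = 0.0149

Derivation:
dt = T/N = 0.250000
u = exp(sigma*sqrt(dt)) = 1.051271; d = 1/u = 0.951229
p = (exp((r-q)*dt) - d) / (u - d) = 0.595537
Discount per step: exp(-r*dt) = 0.989308
Stock lattice S(k, i) with i counting down-moves:
  k=0: S(0,0) = 8.5600
  k=1: S(1,0) = 8.9989; S(1,1) = 8.1425
  k=2: S(2,0) = 9.4603; S(2,1) = 8.5600; S(2,2) = 7.7454
  k=3: S(3,0) = 9.9453; S(3,1) = 8.9989; S(3,2) = 8.1425; S(3,3) = 7.3677
  k=4: S(4,0) = 10.4552; S(4,1) = 9.4603; S(4,2) = 8.5600; S(4,3) = 7.7454; S(4,4) = 7.0083
Terminal payoffs V(N, i) = max(K - S_T, 0):
  V(4,0) = 0.000000; V(4,1) = 0.000000; V(4,2) = 0.000000; V(4,3) = 0.000000; V(4,4) = 0.581665
Backward induction: V(k, i) = exp(-r*dt) * [p * V(k+1, i) + (1-p) * V(k+1, i+1)].
  V(3,0) = exp(-r*dt) * [p*0.000000 + (1-p)*0.000000] = 0.000000
  V(3,1) = exp(-r*dt) * [p*0.000000 + (1-p)*0.000000] = 0.000000
  V(3,2) = exp(-r*dt) * [p*0.000000 + (1-p)*0.000000] = 0.000000
  V(3,3) = exp(-r*dt) * [p*0.000000 + (1-p)*0.581665] = 0.232746
  V(2,0) = exp(-r*dt) * [p*0.000000 + (1-p)*0.000000] = 0.000000
  V(2,1) = exp(-r*dt) * [p*0.000000 + (1-p)*0.000000] = 0.000000
  V(2,2) = exp(-r*dt) * [p*0.000000 + (1-p)*0.232746] = 0.093131
  V(1,0) = exp(-r*dt) * [p*0.000000 + (1-p)*0.000000] = 0.000000
  V(1,1) = exp(-r*dt) * [p*0.000000 + (1-p)*0.093131] = 0.037265
  V(0,0) = exp(-r*dt) * [p*0.000000 + (1-p)*0.037265] = 0.014911
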